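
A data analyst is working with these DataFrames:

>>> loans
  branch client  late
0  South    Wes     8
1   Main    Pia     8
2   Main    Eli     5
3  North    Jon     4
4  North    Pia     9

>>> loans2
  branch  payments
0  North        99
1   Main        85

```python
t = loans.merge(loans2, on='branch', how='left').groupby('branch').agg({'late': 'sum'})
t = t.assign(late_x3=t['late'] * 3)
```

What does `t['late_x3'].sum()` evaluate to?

merge on 'branch' (how='left') → 5 rows:
  branch client  late  payments
0  South    Wes     8       NaN
1   Main    Pia     8      85.0
2   Main    Eli     5      85.0
3  North    Jon     4      99.0
4  North    Pia     9      99.0
group by branch, sum of late:
        late
branch      
Main      13
North     13
South      8
add column late_x3 = t['late'] * 3:
        late  late_x3
branch               
Main      13       39
North     13       39
South      8       24

102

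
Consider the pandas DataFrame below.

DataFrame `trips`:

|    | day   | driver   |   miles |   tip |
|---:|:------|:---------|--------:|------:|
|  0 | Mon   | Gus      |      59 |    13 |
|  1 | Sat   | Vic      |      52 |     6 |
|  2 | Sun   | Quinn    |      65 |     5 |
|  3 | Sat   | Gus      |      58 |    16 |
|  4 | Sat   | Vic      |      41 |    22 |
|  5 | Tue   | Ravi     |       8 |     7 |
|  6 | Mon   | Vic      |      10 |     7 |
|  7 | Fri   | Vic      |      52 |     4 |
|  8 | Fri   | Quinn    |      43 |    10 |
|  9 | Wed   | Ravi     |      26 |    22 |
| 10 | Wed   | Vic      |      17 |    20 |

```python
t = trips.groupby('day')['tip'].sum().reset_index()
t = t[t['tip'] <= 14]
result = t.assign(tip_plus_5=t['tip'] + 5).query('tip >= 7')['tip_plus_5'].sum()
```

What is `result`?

group by day, sum of tip:
day
Fri    14
Mon    20
Sat    44
Sun     5
Tue     7
Wed    42
Name: tip, dtype: int64
reset_index():
   day  tip
0  Fri   14
1  Mon   20
2  Sat   44
3  Sun    5
4  Tue    7
5  Wed   42
filter rows where tip <= 14:
   day  tip
0  Fri   14
3  Sun    5
4  Tue    7
add column tip_plus_5 = t['tip'] + 5:
   day  tip  tip_plus_5
0  Fri   14          19
3  Sun    5          10
4  Tue    7          12
filter rows where tip >= 7:
   day  tip  tip_plus_5
0  Fri   14          19
4  Tue    7          12

31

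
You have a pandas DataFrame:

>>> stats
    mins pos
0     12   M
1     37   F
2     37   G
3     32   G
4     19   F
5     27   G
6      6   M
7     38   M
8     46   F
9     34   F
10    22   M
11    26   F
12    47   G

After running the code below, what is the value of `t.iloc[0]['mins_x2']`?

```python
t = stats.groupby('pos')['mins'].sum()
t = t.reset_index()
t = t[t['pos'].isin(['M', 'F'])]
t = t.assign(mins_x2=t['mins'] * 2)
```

324

group by pos, sum of mins:
pos
F    162
G    143
M     78
Name: mins, dtype: int64
reset_index():
  pos  mins
0   F   162
1   G   143
2   M    78
filter rows where pos in ['M', 'F']:
  pos  mins
0   F   162
2   M    78
add column mins_x2 = t['mins'] * 2:
  pos  mins  mins_x2
0   F   162      324
2   M    78      156
Finally, value at position 0, column 'mins_x2' = 324.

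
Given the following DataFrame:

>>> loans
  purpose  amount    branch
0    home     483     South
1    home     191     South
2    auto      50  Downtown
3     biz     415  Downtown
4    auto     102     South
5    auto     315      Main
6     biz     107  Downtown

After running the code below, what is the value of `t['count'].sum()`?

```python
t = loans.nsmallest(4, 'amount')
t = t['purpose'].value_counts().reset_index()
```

take 4 rows with smallest amount:
  purpose  amount    branch
2    auto      50  Downtown
4    auto     102     South
6     biz     107  Downtown
1    home     191     South
value_counts of purpose:
purpose
auto    2
biz     1
home    1
Name: count, dtype: int64
reset_index():
  purpose  count
0    auto      2
1     biz      1
2    home      1
The sum of column 'count' is 4.

4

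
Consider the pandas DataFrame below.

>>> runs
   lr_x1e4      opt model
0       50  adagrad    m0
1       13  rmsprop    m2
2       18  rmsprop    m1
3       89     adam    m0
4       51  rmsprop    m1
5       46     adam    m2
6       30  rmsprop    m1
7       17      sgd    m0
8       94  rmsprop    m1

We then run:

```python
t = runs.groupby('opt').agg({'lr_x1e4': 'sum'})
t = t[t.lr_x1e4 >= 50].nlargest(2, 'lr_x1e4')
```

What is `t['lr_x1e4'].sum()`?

341

group by opt, sum of lr_x1e4:
         lr_x1e4
opt             
adagrad       50
adam         135
rmsprop      206
sgd           17
filter rows where lr_x1e4 >= 50:
         lr_x1e4
opt             
adagrad       50
adam         135
rmsprop      206
take 2 rows with largest lr_x1e4:
         lr_x1e4
opt             
rmsprop      206
adam         135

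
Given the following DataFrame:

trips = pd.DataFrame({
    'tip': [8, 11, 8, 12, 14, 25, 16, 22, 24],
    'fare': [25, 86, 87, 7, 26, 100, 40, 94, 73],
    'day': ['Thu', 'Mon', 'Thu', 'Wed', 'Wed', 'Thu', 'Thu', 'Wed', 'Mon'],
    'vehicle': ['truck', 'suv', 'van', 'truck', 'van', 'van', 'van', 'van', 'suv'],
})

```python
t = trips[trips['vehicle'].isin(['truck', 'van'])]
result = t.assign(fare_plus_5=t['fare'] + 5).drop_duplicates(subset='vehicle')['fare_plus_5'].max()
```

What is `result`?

92

filter rows where vehicle in ['truck', 'van']:
   tip  fare  day vehicle
0    8    25  Thu   truck
2    8    87  Thu     van
3   12     7  Wed   truck
4   14    26  Wed     van
5   25   100  Thu     van
6   16    40  Thu     van
7   22    94  Wed     van
add column fare_plus_5 = t['fare'] + 5:
   tip  fare  day vehicle  fare_plus_5
0    8    25  Thu   truck           30
2    8    87  Thu     van           92
3   12     7  Wed   truck           12
4   14    26  Wed     van           31
5   25   100  Thu     van          105
6   16    40  Thu     van           45
7   22    94  Wed     van           99
drop duplicate vehicle (keep=first):
   tip  fare  day vehicle  fare_plus_5
0    8    25  Thu   truck           30
2    8    87  Thu     van           92
Hence 92.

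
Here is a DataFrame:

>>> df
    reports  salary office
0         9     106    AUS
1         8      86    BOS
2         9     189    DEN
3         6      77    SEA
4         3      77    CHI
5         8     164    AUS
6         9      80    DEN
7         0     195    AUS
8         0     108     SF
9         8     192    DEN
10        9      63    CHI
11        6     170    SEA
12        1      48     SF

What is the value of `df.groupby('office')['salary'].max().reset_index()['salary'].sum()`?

group by office, max of salary:
office
AUS    195
BOS     86
CHI     77
DEN    192
SEA    170
SF     108
Name: salary, dtype: int64
reset_index():
  office  salary
0    AUS     195
1    BOS      86
2    CHI      77
3    DEN     192
4    SEA     170
5     SF     108
Reading off the sum of column 'salary', we get 828.

828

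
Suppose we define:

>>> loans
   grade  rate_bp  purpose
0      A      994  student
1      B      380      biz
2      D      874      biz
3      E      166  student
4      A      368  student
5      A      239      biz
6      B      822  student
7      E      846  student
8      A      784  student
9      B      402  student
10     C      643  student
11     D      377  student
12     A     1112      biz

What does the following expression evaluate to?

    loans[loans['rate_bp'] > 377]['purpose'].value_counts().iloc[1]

filter rows where rate_bp > 377:
   grade  rate_bp  purpose
0      A      994  student
1      B      380      biz
2      D      874      biz
6      B      822  student
7      E      846  student
8      A      784  student
9      B      402  student
10     C      643  student
12     A     1112      biz
value_counts of purpose:
purpose
student    6
biz        3
Name: count, dtype: int64
value at position 1 → 3

3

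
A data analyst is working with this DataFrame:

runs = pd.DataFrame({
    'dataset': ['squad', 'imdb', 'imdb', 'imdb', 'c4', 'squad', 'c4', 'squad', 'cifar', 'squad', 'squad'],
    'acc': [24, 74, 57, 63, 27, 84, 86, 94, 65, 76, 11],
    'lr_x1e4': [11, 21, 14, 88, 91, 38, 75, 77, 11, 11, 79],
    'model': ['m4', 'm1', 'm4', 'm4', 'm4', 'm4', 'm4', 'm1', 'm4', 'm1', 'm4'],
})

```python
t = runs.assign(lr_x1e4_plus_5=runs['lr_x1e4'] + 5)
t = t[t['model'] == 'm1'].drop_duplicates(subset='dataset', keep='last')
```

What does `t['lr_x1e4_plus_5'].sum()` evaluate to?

add column lr_x1e4_plus_5 = runs['lr_x1e4'] + 5:
   dataset  acc  lr_x1e4 model  lr_x1e4_plus_5
0    squad   24       11    m4              16
1     imdb   74       21    m1              26
2     imdb   57       14    m4              19
3     imdb   63       88    m4              93
4       c4   27       91    m4              96
5    squad   84       38    m4              43
6       c4   86       75    m4              80
7    squad   94       77    m1              82
8    cifar   65       11    m4              16
9    squad   76       11    m1              16
10   squad   11       79    m4              84
filter rows where model == 'm1':
  dataset  acc  lr_x1e4 model  lr_x1e4_plus_5
1    imdb   74       21    m1              26
7   squad   94       77    m1              82
9   squad   76       11    m1              16
drop duplicate dataset (keep=last):
  dataset  acc  lr_x1e4 model  lr_x1e4_plus_5
1    imdb   74       21    m1              26
9   squad   76       11    m1              16
So sum() = 42.

42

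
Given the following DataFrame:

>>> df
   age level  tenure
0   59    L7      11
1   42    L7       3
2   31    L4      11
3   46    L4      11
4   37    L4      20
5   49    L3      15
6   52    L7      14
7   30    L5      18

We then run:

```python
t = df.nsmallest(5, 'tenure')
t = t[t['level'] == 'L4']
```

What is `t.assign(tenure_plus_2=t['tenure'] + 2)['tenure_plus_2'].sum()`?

take 5 rows with smallest tenure:
   age level  tenure
1   42    L7       3
0   59    L7      11
2   31    L4      11
3   46    L4      11
6   52    L7      14
filter rows where level == 'L4':
   age level  tenure
2   31    L4      11
3   46    L4      11
add column tenure_plus_2 = t['tenure'] + 2:
   age level  tenure  tenure_plus_2
2   31    L4      11             13
3   46    L4      11             13
Taking the sum of column 'tenure_plus_2' gives 26.

26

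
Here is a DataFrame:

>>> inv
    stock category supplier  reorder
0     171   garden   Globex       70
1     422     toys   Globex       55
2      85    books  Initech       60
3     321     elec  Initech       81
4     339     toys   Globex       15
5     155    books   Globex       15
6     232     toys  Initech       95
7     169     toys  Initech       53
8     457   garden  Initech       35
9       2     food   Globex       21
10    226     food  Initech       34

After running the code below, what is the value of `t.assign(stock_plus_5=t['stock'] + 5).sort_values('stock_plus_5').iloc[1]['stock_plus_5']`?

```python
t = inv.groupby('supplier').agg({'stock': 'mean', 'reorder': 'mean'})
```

253.333333333

group by supplier: mean(stock), mean(reorder):
               stock    reorder
supplier                       
Globex    217.800000  35.200000
Initech   248.333333  59.666667
add column stock_plus_5 = t['stock'] + 5:
               stock    reorder  stock_plus_5
supplier                                     
Globex    217.800000  35.200000    222.800000
Initech   248.333333  59.666667    253.333333
sort by stock_plus_5:
               stock    reorder  stock_plus_5
supplier                                     
Globex    217.800000  35.200000    222.800000
Initech   248.333333  59.666667    253.333333
Reading off the value at position 1, column 'stock_plus_5', we get 253.333333333.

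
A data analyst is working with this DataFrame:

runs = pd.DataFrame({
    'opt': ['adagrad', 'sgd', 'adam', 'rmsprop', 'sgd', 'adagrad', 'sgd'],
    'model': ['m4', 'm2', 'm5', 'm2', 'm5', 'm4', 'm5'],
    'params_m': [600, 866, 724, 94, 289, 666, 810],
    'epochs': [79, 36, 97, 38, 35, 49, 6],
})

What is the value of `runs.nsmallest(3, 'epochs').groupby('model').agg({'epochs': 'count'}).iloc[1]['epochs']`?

take 3 rows with smallest epochs:
   opt model  params_m  epochs
6  sgd    m5       810       6
4  sgd    m5       289      35
1  sgd    m2       866      36
group by model, count of epochs:
       epochs
model        
m2          1
m5          2
Reading off the value at position 1, column 'epochs', we get 2.

2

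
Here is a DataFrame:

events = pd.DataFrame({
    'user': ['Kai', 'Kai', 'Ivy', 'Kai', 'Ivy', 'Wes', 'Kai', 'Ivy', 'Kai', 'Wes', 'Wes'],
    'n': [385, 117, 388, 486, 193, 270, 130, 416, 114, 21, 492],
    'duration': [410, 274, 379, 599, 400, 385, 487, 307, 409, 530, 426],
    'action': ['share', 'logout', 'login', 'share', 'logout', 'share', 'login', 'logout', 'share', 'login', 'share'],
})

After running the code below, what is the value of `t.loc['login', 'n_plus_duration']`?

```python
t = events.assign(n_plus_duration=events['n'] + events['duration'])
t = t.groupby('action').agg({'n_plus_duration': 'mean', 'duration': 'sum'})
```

645.0

add column n_plus_duration = events['n'] + events['duration']:
   user    n  duration  action  n_plus_duration
0   Kai  385       410   share              795
1   Kai  117       274  logout              391
2   Ivy  388       379   login              767
3   Kai  486       599   share             1085
4   Ivy  193       400  logout              593
5   Wes  270       385   share              655
6   Kai  130       487   login              617
7   Ivy  416       307  logout              723
8   Kai  114       409   share              523
9   Wes   21       530   login              551
10  Wes  492       426   share              918
group by action: mean(n_plus_duration), sum(duration):
        n_plus_duration  duration
action                           
login             645.0      1396
logout            569.0       981
share             795.2      2229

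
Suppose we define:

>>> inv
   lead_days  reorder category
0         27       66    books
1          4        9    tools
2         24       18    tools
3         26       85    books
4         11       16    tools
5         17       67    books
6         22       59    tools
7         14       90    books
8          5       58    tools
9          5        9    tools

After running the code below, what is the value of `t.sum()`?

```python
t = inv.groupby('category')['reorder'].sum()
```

group by category, sum of reorder:
category
books    308
tools    169
Name: reorder, dtype: int64

477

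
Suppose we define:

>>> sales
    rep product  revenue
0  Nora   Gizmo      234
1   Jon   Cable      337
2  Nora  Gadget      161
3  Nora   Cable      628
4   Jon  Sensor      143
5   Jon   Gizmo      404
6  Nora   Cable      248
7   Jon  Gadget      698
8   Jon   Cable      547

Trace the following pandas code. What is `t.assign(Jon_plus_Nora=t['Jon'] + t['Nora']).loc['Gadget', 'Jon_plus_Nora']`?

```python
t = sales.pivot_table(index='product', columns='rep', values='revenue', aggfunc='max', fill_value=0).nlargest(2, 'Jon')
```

859

pivot: rows=product, cols=rep, max(revenue):
rep      Jon  Nora
product           
Cable    547   628
Gadget   698   161
Gizmo    404   234
Sensor   143     0
take 2 rows with largest Jon:
rep      Jon  Nora
product           
Gadget   698   161
Cable    547   628
add column Jon_plus_Nora = t['Jon'] + t['Nora']:
rep      Jon  Nora  Jon_plus_Nora
product                          
Gadget   698   161            859
Cable    547   628           1175
Taking the value at row 'Gadget', column 'Jon_plus_Nora' gives 859.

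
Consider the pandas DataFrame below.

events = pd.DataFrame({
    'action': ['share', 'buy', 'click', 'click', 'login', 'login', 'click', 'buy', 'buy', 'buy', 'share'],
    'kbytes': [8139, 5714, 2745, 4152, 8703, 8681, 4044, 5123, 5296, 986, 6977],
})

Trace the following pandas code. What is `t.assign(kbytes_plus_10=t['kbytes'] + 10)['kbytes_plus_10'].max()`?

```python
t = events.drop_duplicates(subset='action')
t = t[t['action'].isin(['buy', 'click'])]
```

drop duplicate action (keep=first):
  action  kbytes
0  share    8139
1    buy    5714
2  click    2745
4  login    8703
filter rows where action in ['buy', 'click']:
  action  kbytes
1    buy    5714
2  click    2745
add column kbytes_plus_10 = t['kbytes'] + 10:
  action  kbytes  kbytes_plus_10
1    buy    5714            5724
2  click    2745            2755

5724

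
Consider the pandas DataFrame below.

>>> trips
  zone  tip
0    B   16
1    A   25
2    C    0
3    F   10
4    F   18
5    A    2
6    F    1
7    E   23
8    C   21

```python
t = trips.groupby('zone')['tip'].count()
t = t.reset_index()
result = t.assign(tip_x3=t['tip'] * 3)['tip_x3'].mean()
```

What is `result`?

group by zone, count of tip:
zone
A    2
B    1
C    2
E    1
F    3
Name: tip, dtype: int64
reset_index():
  zone  tip
0    A    2
1    B    1
2    C    2
3    E    1
4    F    3
add column tip_x3 = t['tip'] * 3:
  zone  tip  tip_x3
0    A    2       6
1    B    1       3
2    C    2       6
3    E    1       3
4    F    3       9

5.4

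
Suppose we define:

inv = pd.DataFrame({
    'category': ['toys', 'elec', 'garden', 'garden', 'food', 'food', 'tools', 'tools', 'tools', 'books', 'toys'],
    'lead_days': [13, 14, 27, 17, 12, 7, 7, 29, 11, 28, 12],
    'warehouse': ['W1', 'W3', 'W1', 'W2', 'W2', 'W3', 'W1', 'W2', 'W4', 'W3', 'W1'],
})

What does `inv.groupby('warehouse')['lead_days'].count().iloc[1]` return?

3

group by warehouse, count of lead_days:
warehouse
W1    4
W2    3
W3    3
W4    1
Name: lead_days, dtype: int64
Finally, value at position 1 = 3.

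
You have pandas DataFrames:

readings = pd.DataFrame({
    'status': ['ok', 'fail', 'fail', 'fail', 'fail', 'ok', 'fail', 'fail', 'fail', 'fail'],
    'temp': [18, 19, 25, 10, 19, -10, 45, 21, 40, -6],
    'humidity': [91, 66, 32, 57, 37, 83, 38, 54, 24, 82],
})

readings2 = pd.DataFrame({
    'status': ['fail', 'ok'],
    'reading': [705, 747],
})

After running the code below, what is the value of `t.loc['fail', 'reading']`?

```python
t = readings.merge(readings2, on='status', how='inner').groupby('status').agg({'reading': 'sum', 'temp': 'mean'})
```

5640

merge on 'status' (how='inner') → 10 rows:
  status  temp  humidity  reading
0     ok    18        91      747
1   fail    19        66      705
2   fail    25        32      705
3   fail    10        57      705
4   fail    19        37      705
5     ok   -10        83      747
6   fail    45        38      705
7   fail    21        54      705
8   fail    40        24      705
9   fail    -6        82      705
group by status: sum(reading), mean(temp):
        reading    temp
status                 
fail       5640  21.625
ok         1494   4.000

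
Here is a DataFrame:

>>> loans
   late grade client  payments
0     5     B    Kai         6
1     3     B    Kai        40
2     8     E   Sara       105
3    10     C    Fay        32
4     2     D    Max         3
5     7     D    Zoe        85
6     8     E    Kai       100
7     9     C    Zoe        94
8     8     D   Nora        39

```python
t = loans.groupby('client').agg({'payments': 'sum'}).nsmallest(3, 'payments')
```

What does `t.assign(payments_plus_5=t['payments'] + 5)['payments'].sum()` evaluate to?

group by client, sum of payments:
        payments
client          
Fay           32
Kai          146
Max            3
Nora          39
Sara         105
Zoe          179
take 3 rows with smallest payments:
        payments
client          
Max            3
Fay           32
Nora          39
add column payments_plus_5 = t['payments'] + 5:
        payments  payments_plus_5
client                           
Max            3                8
Fay           32               37
Nora          39               44
Taking the sum of column 'payments' gives 74.

74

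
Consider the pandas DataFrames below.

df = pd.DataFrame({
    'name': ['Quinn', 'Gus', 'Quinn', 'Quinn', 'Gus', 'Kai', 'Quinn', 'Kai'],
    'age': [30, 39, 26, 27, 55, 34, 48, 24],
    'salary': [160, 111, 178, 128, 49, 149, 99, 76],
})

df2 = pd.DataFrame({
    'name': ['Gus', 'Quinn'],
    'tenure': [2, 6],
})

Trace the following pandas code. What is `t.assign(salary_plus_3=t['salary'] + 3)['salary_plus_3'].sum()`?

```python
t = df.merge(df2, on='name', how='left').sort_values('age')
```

merge on 'name' (how='left') → 8 rows:
    name  age  salary  tenure
0  Quinn   30     160     6.0
1    Gus   39     111     2.0
2  Quinn   26     178     6.0
3  Quinn   27     128     6.0
4    Gus   55      49     2.0
5    Kai   34     149     NaN
6  Quinn   48      99     6.0
7    Kai   24      76     NaN
sort by age:
    name  age  salary  tenure
7    Kai   24      76     NaN
2  Quinn   26     178     6.0
3  Quinn   27     128     6.0
0  Quinn   30     160     6.0
5    Kai   34     149     NaN
1    Gus   39     111     2.0
6  Quinn   48      99     6.0
4    Gus   55      49     2.0
add column salary_plus_3 = t['salary'] + 3:
    name  age  salary  tenure  salary_plus_3
7    Kai   24      76     NaN             79
2  Quinn   26     178     6.0            181
3  Quinn   27     128     6.0            131
0  Quinn   30     160     6.0            163
5    Kai   34     149     NaN            152
1    Gus   39     111     2.0            114
6  Quinn   48      99     6.0            102
4    Gus   55      49     2.0             52

974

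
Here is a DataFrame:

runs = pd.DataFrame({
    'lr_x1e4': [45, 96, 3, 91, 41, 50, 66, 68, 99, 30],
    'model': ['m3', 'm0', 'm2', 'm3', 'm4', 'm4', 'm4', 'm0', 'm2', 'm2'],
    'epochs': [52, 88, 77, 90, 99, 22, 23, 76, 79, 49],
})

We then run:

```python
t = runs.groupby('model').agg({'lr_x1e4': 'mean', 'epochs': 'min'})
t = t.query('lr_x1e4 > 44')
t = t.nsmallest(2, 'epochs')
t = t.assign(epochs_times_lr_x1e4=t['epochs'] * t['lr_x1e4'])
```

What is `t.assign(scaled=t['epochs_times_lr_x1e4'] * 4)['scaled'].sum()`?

18749.3333333

group by model: mean(lr_x1e4), min(epochs):
         lr_x1e4  epochs
model                   
m0     82.000000      76
m2     44.000000      49
m3     68.000000      52
m4     52.333333      22
filter rows where lr_x1e4 > 44:
         lr_x1e4  epochs
model                   
m0     82.000000      76
m3     68.000000      52
m4     52.333333      22
take 2 rows with smallest epochs:
         lr_x1e4  epochs
model                   
m4     52.333333      22
m3     68.000000      52
add column epochs_times_lr_x1e4 = t['epochs'] * t['lr_x1e4']:
         lr_x1e4  epochs  epochs_times_lr_x1e4
model                                         
m4     52.333333      22           1151.333333
m3     68.000000      52           3536.000000
add column scaled = t['epochs_times_lr_x1e4'] * 4:
         lr_x1e4  epochs  epochs_times_lr_x1e4        scaled
model                                                       
m4     52.333333      22           1151.333333   4605.333333
m3     68.000000      52           3536.000000  14144.000000
The sum of column 'scaled' is 18749.3333333.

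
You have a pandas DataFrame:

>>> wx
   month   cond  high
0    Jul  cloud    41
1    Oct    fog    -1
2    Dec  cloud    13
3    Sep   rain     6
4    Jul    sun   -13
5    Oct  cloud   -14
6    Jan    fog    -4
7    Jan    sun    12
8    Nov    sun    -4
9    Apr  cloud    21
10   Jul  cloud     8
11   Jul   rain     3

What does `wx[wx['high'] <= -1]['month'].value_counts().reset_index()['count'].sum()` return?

5

filter rows where high <= -1:
  month   cond  high
1   Oct    fog    -1
4   Jul    sun   -13
5   Oct  cloud   -14
6   Jan    fog    -4
8   Nov    sun    -4
value_counts of month:
month
Oct    2
Jul    1
Jan    1
Nov    1
Name: count, dtype: int64
reset_index():
  month  count
0   Oct      2
1   Jul      1
2   Jan      1
3   Nov      1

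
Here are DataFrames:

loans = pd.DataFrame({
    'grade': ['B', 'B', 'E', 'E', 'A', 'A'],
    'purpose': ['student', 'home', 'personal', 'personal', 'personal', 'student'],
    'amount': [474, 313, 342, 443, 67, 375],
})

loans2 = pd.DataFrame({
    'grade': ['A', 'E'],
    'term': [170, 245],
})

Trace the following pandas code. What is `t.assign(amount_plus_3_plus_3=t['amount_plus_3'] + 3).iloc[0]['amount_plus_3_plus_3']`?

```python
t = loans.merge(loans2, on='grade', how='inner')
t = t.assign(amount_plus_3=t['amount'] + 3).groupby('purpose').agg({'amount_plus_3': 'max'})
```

449

merge on 'grade' (how='inner') → 4 rows:
  grade   purpose  amount  term
0     E  personal     342   245
1     E  personal     443   245
2     A  personal      67   170
3     A   student     375   170
add column amount_plus_3 = t['amount'] + 3:
  grade   purpose  amount  term  amount_plus_3
0     E  personal     342   245            345
1     E  personal     443   245            446
2     A  personal      67   170             70
3     A   student     375   170            378
group by purpose, max of amount_plus_3:
          amount_plus_3
purpose                
personal            446
student             378
add column amount_plus_3_plus_3 = t['amount_plus_3'] + 3:
          amount_plus_3  amount_plus_3_plus_3
purpose                                      
personal            446                   449
student             378                   381
Finally, value at position 0, column 'amount_plus_3_plus_3' = 449.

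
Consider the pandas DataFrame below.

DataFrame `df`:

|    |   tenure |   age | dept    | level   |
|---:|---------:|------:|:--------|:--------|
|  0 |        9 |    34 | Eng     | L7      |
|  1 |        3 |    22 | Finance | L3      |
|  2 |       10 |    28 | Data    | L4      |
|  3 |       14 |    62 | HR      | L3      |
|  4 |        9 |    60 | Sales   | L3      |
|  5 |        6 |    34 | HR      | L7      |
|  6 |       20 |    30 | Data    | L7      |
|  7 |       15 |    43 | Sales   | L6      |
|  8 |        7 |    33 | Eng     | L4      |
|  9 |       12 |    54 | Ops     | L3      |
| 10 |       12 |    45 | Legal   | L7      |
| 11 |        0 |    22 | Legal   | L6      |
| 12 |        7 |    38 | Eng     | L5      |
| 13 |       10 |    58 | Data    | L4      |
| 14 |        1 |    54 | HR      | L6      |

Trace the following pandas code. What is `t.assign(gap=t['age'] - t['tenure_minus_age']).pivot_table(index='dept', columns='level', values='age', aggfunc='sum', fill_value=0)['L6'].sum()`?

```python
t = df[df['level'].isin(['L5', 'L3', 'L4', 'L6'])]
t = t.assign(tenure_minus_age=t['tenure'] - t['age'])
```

119

filter rows where level in ['L5', 'L3', 'L4', 'L6']:
    tenure  age     dept level
1        3   22  Finance    L3
2       10   28     Data    L4
3       14   62       HR    L3
4        9   60    Sales    L3
7       15   43    Sales    L6
8        7   33      Eng    L4
9       12   54      Ops    L3
11       0   22    Legal    L6
12       7   38      Eng    L5
13      10   58     Data    L4
14       1   54       HR    L6
add column tenure_minus_age = t['tenure'] - t['age']:
    tenure  age     dept level  tenure_minus_age
1        3   22  Finance    L3               -19
2       10   28     Data    L4               -18
3       14   62       HR    L3               -48
4        9   60    Sales    L3               -51
7       15   43    Sales    L6               -28
8        7   33      Eng    L4               -26
9       12   54      Ops    L3               -42
11       0   22    Legal    L6               -22
12       7   38      Eng    L5               -31
13      10   58     Data    L4               -48
14       1   54       HR    L6               -53
add column gap = t['age'] - t['tenure_minus_age']:
    tenure  age     dept level  tenure_minus_age  gap
1        3   22  Finance    L3               -19   41
2       10   28     Data    L4               -18   46
3       14   62       HR    L3               -48  110
4        9   60    Sales    L3               -51  111
7       15   43    Sales    L6               -28   71
8        7   33      Eng    L4               -26   59
9       12   54      Ops    L3               -42   96
11       0   22    Legal    L6               -22   44
12       7   38      Eng    L5               -31   69
13      10   58     Data    L4               -48  106
14       1   54       HR    L6               -53  107
pivot: rows=dept, cols=level, sum(age):
level    L3  L4  L5  L6
dept                   
Data      0  86   0   0
Eng       0  33  38   0
Finance  22   0   0   0
HR       62   0   0  54
Legal     0   0   0  22
Ops      54   0   0   0
Sales    60   0   0  43
Then the sum of column 'L6': 119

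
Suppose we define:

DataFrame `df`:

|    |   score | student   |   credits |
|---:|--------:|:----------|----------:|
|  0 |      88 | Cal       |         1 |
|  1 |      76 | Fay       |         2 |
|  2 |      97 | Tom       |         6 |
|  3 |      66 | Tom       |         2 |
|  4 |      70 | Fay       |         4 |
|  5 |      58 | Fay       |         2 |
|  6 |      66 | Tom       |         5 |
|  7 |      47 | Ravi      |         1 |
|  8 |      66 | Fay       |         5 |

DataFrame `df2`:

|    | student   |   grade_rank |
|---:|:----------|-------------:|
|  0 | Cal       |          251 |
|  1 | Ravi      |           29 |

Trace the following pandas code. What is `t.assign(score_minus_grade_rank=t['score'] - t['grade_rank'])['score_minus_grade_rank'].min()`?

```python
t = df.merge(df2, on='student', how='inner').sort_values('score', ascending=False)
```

merge on 'student' (how='inner') → 2 rows:
   score student  credits  grade_rank
0     88     Cal        1         251
1     47    Ravi        1          29
sort by score descending:
   score student  credits  grade_rank
0     88     Cal        1         251
1     47    Ravi        1          29
add column score_minus_grade_rank = t['score'] - t['grade_rank']:
   score student  credits  grade_rank  score_minus_grade_rank
0     88     Cal        1         251                    -163
1     47    Ravi        1          29                      18
Finally, min of column 'score_minus_grade_rank' = -163.

-163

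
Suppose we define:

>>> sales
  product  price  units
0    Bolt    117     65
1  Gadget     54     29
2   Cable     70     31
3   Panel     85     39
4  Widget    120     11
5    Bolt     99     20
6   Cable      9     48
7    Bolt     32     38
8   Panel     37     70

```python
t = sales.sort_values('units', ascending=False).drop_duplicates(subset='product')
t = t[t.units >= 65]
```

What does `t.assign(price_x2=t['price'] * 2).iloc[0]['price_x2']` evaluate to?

74

sort by units descending:
  product  price  units
8   Panel     37     70
0    Bolt    117     65
6   Cable      9     48
3   Panel     85     39
7    Bolt     32     38
2   Cable     70     31
1  Gadget     54     29
5    Bolt     99     20
4  Widget    120     11
drop duplicate product (keep=first):
  product  price  units
8   Panel     37     70
0    Bolt    117     65
6   Cable      9     48
1  Gadget     54     29
4  Widget    120     11
filter rows where units >= 65:
  product  price  units
8   Panel     37     70
0    Bolt    117     65
add column price_x2 = t['price'] * 2:
  product  price  units  price_x2
8   Panel     37     70        74
0    Bolt    117     65       234
Reading off the value at position 0, column 'price_x2', we get 74.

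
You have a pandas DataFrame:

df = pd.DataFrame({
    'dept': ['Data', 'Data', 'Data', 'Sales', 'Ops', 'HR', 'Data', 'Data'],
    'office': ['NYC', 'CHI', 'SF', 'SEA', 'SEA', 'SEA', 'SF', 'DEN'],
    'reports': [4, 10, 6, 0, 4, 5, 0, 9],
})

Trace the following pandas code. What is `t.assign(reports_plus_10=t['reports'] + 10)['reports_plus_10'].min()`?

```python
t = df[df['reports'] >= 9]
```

19

filter rows where reports >= 9:
   dept office  reports
1  Data    CHI       10
7  Data    DEN        9
add column reports_plus_10 = t['reports'] + 10:
   dept office  reports  reports_plus_10
1  Data    CHI       10               20
7  Data    DEN        9               19
Hence 19.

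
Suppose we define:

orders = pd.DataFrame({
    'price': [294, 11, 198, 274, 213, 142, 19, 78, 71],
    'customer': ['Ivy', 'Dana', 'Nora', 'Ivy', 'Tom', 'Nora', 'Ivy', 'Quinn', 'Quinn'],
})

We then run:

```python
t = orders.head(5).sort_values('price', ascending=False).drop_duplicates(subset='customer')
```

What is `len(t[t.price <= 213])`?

3

take first 5 rows:
   price customer
0    294      Ivy
1     11     Dana
2    198     Nora
3    274      Ivy
4    213      Tom
sort by price descending:
   price customer
0    294      Ivy
3    274      Ivy
4    213      Tom
2    198     Nora
1     11     Dana
drop duplicate customer (keep=first):
   price customer
0    294      Ivy
4    213      Tom
2    198     Nora
1     11     Dana
filter rows where price <= 213:
   price customer
4    213      Tom
2    198     Nora
1     11     Dana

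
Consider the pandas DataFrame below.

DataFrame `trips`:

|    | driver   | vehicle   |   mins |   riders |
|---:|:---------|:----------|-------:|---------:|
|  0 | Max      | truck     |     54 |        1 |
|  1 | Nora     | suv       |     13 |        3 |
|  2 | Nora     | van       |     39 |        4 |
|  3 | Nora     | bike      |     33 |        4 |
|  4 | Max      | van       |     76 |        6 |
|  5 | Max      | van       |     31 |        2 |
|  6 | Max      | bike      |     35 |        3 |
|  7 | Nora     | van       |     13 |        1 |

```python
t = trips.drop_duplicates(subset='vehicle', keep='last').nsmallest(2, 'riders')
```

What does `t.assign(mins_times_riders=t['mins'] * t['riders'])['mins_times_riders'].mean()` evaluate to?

33.5

drop duplicate vehicle (keep=last):
  driver vehicle  mins  riders
0    Max   truck    54       1
1   Nora     suv    13       3
6    Max    bike    35       3
7   Nora     van    13       1
take 2 rows with smallest riders:
  driver vehicle  mins  riders
0    Max   truck    54       1
7   Nora     van    13       1
add column mins_times_riders = t['mins'] * t['riders']:
  driver vehicle  mins  riders  mins_times_riders
0    Max   truck    54       1                 54
7   Nora     van    13       1                 13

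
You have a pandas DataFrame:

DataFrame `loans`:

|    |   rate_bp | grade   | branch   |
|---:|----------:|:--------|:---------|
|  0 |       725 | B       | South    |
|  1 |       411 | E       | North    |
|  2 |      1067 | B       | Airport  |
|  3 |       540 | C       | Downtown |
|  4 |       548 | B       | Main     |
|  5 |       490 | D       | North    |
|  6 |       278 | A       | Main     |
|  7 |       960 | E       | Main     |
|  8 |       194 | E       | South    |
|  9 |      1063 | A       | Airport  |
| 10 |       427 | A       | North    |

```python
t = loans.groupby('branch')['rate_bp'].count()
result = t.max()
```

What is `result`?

group by branch, count of rate_bp:
branch
Airport     2
Downtown    1
Main        3
North       3
South       2
Name: rate_bp, dtype: int64
So max() = 3.

3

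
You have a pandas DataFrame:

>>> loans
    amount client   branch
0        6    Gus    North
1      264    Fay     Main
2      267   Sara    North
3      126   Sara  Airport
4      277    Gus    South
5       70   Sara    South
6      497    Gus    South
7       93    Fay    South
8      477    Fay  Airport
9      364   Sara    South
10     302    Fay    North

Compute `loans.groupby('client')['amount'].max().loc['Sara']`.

364

group by client, max of amount:
client
Fay     477
Gus     497
Sara    364
Name: amount, dtype: int64
Finally, value at index 'Sara' = 364.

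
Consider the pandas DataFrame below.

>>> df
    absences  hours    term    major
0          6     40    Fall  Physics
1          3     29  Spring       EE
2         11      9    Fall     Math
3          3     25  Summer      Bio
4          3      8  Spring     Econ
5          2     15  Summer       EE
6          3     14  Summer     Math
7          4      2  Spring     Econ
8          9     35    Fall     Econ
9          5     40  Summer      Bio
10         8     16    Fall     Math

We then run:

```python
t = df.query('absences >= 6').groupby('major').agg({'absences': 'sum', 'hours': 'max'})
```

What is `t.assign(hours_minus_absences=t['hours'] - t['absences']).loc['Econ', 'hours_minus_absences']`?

26

filter rows where absences >= 6:
    absences  hours  term    major
0          6     40  Fall  Physics
2         11      9  Fall     Math
8          9     35  Fall     Econ
10         8     16  Fall     Math
group by major: sum(absences), max(hours):
         absences  hours
major                   
Econ            9     35
Math           19     16
Physics         6     40
add column hours_minus_absences = t['hours'] - t['absences']:
         absences  hours  hours_minus_absences
major                                         
Econ            9     35                    26
Math           19     16                    -3
Physics         6     40                    34
value at row 'Econ', column 'hours_minus_absences' → 26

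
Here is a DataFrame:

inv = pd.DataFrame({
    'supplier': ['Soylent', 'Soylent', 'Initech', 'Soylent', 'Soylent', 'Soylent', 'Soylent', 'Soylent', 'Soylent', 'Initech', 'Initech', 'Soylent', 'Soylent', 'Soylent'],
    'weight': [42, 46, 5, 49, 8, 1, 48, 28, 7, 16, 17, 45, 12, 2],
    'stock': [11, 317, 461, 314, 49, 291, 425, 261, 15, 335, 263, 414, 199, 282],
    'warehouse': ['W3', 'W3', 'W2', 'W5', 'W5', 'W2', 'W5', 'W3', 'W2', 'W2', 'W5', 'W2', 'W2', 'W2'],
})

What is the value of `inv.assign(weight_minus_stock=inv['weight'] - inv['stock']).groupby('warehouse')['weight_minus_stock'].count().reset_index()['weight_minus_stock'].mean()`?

add column weight_minus_stock = inv['weight'] - inv['stock']:
   supplier  weight  stock warehouse  weight_minus_stock
0   Soylent      42     11        W3                  31
1   Soylent      46    317        W3                -271
2   Initech       5    461        W2                -456
3   Soylent      49    314        W5                -265
4   Soylent       8     49        W5                 -41
5   Soylent       1    291        W2                -290
6   Soylent      48    425        W5                -377
7   Soylent      28    261        W3                -233
8   Soylent       7     15        W2                  -8
9   Initech      16    335        W2                -319
10  Initech      17    263        W5                -246
11  Soylent      45    414        W2                -369
12  Soylent      12    199        W2                -187
13  Soylent       2    282        W2                -280
group by warehouse, count of weight_minus_stock:
warehouse
W2    7
W3    3
W5    4
Name: weight_minus_stock, dtype: int64
reset_index():
  warehouse  weight_minus_stock
0        W2                   7
1        W3                   3
2        W5                   4
The mean of column 'weight_minus_stock' is 4.66666666667.

4.66666666667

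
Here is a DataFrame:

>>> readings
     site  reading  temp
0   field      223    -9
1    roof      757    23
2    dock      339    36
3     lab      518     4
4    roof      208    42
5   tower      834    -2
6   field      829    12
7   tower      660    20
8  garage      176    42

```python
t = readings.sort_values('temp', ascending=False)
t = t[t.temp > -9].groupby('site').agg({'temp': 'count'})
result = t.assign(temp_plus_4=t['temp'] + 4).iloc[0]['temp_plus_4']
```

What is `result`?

5

sort by temp descending:
     site  reading  temp
4    roof      208    42
8  garage      176    42
2    dock      339    36
1    roof      757    23
7   tower      660    20
6   field      829    12
3     lab      518     4
5   tower      834    -2
0   field      223    -9
filter rows where temp > -9:
     site  reading  temp
4    roof      208    42
8  garage      176    42
2    dock      339    36
1    roof      757    23
7   tower      660    20
6   field      829    12
3     lab      518     4
5   tower      834    -2
group by site, count of temp:
        temp
site        
dock       1
field      1
garage     1
lab        1
roof       2
tower      2
add column temp_plus_4 = t['temp'] + 4:
        temp  temp_plus_4
site                     
dock       1            5
field      1            5
garage     1            5
lab        1            5
roof       2            6
tower      2            6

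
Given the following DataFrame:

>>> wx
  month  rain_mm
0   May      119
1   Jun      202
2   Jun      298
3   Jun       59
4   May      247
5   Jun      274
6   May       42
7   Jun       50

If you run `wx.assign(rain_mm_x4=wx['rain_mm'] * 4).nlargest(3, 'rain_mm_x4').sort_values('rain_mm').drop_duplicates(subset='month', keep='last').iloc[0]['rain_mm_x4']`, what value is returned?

add column rain_mm_x4 = wx['rain_mm'] * 4:
  month  rain_mm  rain_mm_x4
0   May      119         476
1   Jun      202         808
2   Jun      298        1192
3   Jun       59         236
4   May      247         988
5   Jun      274        1096
6   May       42         168
7   Jun       50         200
take 3 rows with largest rain_mm_x4:
  month  rain_mm  rain_mm_x4
2   Jun      298        1192
5   Jun      274        1096
4   May      247         988
sort by rain_mm:
  month  rain_mm  rain_mm_x4
4   May      247         988
5   Jun      274        1096
2   Jun      298        1192
drop duplicate month (keep=last):
  month  rain_mm  rain_mm_x4
4   May      247         988
2   Jun      298        1192
Taking the value at position 0, column 'rain_mm_x4' gives 988.

988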